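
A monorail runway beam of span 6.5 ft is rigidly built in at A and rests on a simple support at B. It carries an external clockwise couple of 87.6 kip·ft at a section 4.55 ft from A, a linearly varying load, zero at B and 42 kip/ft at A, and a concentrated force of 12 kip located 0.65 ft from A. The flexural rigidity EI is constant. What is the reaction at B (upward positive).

R_B = 45.87 kip

Take the reaction at B as the redundant and release it; the primary structure is a cantilever fixed at A.
Free-end deflection of the primary structure under the applied loading (downward +):
  clockwise couple 87.6 at a = 4.55: M₀a(2L − a)/(2EI) = 1684/EI
  triangular load, peak 42 at the fixed end: w₀L⁴/(30EI) = 2499/EI
  point load 12 at a = 0.65: Pa²(3L − a)/(6EI) = 15.93/EI
  δ_0 = 4199/EI
Flexibility coefficient — unit upward force at B: δ_{BB} = L³/(3EI) = 91.54/EI.
The prop prevents deflection at B: R_B = δ_0/δ_{BB} = 4199/91.54 = 45.87 kip.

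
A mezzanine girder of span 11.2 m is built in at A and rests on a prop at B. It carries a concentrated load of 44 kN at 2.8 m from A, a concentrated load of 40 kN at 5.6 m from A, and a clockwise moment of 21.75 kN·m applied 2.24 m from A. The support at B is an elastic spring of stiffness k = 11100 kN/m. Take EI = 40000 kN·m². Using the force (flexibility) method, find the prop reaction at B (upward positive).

Remove the prop at B; the released (primary) structure is a cantilever built in at A.
Deflection at B on the released cantilever, summing each load's contribution:
  point load 44 at a = 2.8: Pa²(3L − a)/(6EI) = 1771/EI
  point load 40 at a = 5.6: Pa²(3L − a)/(6EI) = 5854/EI
  clockwise couple 21.75 at a = 2.24: M₀a(2L − a)/(2EI) = 491.1/EI
  δ_0 = 8116/EI
Tip deflection under a unit load at B: L³/(3EI) = 468.3/EI.
With EI = 40000 kN·m²: δ_0 = 0.20289 m and δ_{BB} = 0.011708 m/kN.
Compatibility — the spring shortens by R_B/k under the reaction it provides: δ_0 − R_B·δ_{BB} = R_B/k. With 1/k = 0.00009 m/kN, R_B = δ_0 / (δ_{BB} + 1/k) = 0.20289 / (0.011708 + 0.00009) = 17.2 kN.

R_B = 17.2 kN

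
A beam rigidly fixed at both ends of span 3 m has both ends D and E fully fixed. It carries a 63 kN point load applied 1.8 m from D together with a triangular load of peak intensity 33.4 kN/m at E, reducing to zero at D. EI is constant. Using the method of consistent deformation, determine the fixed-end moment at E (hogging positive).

M_E = 42.25 kN·m

Take the two fixed-end moments M_D, M_E as redundants; the released structure is the simple span DE.
End rotations of the released simple span under the applied load (×1/EI):
  at D: point load 63 at a = 1.8: Pab(L + b)/(6LEI) = 31.75/EI
  at E: point load 63 at a = 1.8: Pab(L + a)/(6LEI) = 36.29/EI
  at D: triangular load, peak 33.4: 7w₀L³/(360EI) = 17.54/EI
  at E: triangular load, peak 33.4: w₀L³/(45EI) = 20.04/EI
  θ_D0 = 49.29/EI,  θ_E0 = 56.33/EI
Flexibility coefficients: a unit moment at one end gives L/(3EI) there and L/(6EI) at the far end, so f₁₁ = f₂₂ = 1/EI and f₁₂ = f₂₁ = 0.5/EI.
Compatibility — zero rotation at each built-in end:
  1 M_D + 0.5 M_E = 49.29
  0.5 M_D + 1 M_E = 56.33
Solving the pair gives M_D = 28.16 kN·m and M_E = 42.25 kN·m (hogging).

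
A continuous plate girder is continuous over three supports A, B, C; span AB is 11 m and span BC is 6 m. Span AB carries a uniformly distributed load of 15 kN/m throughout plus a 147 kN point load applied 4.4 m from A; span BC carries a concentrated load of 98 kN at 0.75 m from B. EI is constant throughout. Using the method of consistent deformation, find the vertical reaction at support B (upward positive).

R_B = 315.6 kN

Release continuity at B by inserting a hinge; the redundant is the internal moment M_B. The primary structure is two simply-supported spans AB and BC.
End slopes at the hinge B, treating each span as simply supported:
  span AB: UDL 15: wL³/(24EI) = 831.9/EI
  span AB: point load 147 at a = 4.4: Pab(L + a)/(6LEI) = 996.1/EI
  span BC: point load 98 at a = 0.75: Pab(L + b)/(6LEI) = 120.6/EI
  relative rotation θ_0 = (1828 + 120.6)/EI = 1949/EI
A unit hogging moment at B produces rotation L₁/(3EI) + L₂/(3EI) = 5.667/EI.
Compatibility: M_B·(L₁+L₂)/(3EI) = θ_0, giving M_B = 343.9 kN·m (hogging).
Span AB, ΣM about A with M_B applied at B: R_B^{AB}·11 = 1554 + 343.9, so R_B^{AB} = 172.6 kN and R_A = 312 − 172.6 = 139.4 kN.
Span BC, ΣM about C: R_B^{BC}·6 = 514.5 + 343.9, so R_B^{BC} = 143.1 kN and R_C = 98 − 143.1 = -45.06 kN.
R_B = 172.6 + 143.1 = 315.6 kN.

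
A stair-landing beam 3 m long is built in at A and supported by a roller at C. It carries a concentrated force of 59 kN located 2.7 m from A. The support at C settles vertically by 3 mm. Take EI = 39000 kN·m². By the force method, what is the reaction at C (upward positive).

R_C = 37.18 kN

Remove the prop at C; the released (primary) structure is a cantilever built in at A.
Deflection at C on the released cantilever, summing each load's contribution:
  point load 59 at a = 2.7: Pa²(3L − a)/(6EI) = 451.6/EI
Flexibility coefficient — unit upward force at C: δ_{CC} = L³/(3EI) = 9/EI.
With EI = 39000 kN·m²: δ_0 = 0.01158 m and δ_{CC} = 0.000231 m/kN.
Compatibility — the beam at C must follow the support down by 0.003 m: δ_0 − R_C·δ_{CC} = 0.003, so R_C = (0.01158 − 0.003)/0.000231 = 37.18 kN.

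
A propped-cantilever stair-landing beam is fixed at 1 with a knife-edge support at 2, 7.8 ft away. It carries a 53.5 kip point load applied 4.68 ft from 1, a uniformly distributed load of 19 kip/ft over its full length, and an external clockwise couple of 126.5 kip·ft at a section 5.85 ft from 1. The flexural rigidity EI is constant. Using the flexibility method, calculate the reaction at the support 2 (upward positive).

Take the reaction at 2 as the redundant and release it; the primary structure is a cantilever fixed at 1.
Free-end deflection of the primary structure under the applied loading (downward +):
  point load 53.5 at a = 4.68: Pa²(3L − a)/(6EI) = 3656/EI
  UDL 19: wL⁴/(8EI) = 8791/EI
  clockwise couple 126.5 at a = 5.85: M₀a(2L − a)/(2EI) = 3608/EI
  δ_0 = 16055/EI
Tip deflection under a unit load at 2: L³/(3EI) = 158.2/EI.
Compatibility at 2: δ_0 − R_2·δ_{22} = 0, so R_2 = 16055/158.2 = 101.5 kip.

R_2 = 101.5 kip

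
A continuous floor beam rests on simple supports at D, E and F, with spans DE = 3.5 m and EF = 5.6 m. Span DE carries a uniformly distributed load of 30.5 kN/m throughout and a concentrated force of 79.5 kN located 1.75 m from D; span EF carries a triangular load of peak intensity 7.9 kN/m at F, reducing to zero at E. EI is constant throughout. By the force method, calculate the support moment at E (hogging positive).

M_E = 46.92 kN·m

Release continuity at E by inserting a hinge; the redundant is the internal moment M_E. The primary structure is two simply-supported spans DE and EF.
Rotations at E on the released spans (each span's end-slope, ×1/EI):
  span DE: UDL 30.5: wL³/(24EI) = 54.49/EI
  span DE: point load 79.5 at a = 1.75: Pab(L + a)/(6LEI) = 60.87/EI
  span EF: triangular load, peak 7.9: 7w₀L³/(360EI) = 26.98/EI
  relative rotation θ_0 = (115.4 + 26.98)/EI = 142.3/EI
A unit hogging moment at E produces rotation L₁/(3EI) + L₂/(3EI) = 3.033/EI.
Slope continuity at E: θ_0 = M_E·3.033/EI, so M_E = 142.3/3.033 = 46.92 kN·m (hogging).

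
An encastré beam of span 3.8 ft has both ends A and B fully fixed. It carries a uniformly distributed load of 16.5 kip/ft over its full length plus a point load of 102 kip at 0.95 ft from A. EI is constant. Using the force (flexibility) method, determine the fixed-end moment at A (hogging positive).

M_A = 74.36 kip·ft

Release both end moments; the primary structure is a simply-supported span AB with redundants M_A and M_B.
On the primary (simply-supported) span, the end slopes from the loading are:
  at A: UDL 16.5: wL³/(24EI) = 37.72/EI
  at B: UDL 16.5: wL³/(24EI) = 37.72/EI
  at A: point load 102 at a = 0.95: Pab(L + b)/(6LEI) = 80.55/EI
  at B: point load 102 at a = 0.95: Pab(L + a)/(6LEI) = 57.53/EI
  θ_A0 = 118.3/EI,  θ_B0 = 95.26/EI
Flexibility coefficients: a unit moment at one end gives L/(3EI) there and L/(6EI) at the far end, so f₁₁ = f₂₂ = 1.267/EI and f₁₂ = f₂₁ = 0.6333/EI.
Compatibility — zero rotation at each built-in end:
  1.267 M_A + 0.6333 M_B = 118.3
  0.6333 M_A + 1.267 M_B = 95.26
Solving the pair gives M_A = 74.36 kip·ft and M_B = 38.02 kip·ft (hogging).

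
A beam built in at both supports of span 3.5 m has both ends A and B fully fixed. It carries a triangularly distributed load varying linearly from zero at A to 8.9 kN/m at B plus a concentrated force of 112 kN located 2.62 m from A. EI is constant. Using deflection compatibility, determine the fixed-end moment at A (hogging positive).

Take the two fixed-end moments M_A, M_B as redundants; the released structure is the simple span AB.
End rotations of the released simple span under the applied load (×1/EI):
  at A: triangular load, peak 8.9: 7w₀L³/(360EI) = 7.42/EI
  at B: triangular load, peak 8.9: w₀L³/(45EI) = 8.48/EI
  at A: point load 112 at a = 2.62: Pab(L + b)/(6LEI) = 53.86/EI
  at B: point load 112 at a = 2.62: Pab(L + a)/(6LEI) = 75.25/EI
  θ_A0 = 61.28/EI,  θ_B0 = 83.73/EI
Flexibility coefficients: a unit moment at one end gives L/(3EI) there and L/(6EI) at the far end, so f₁₁ = f₂₂ = 1.167/EI and f₁₂ = f₂₁ = 0.5833/EI.
Compatibility — zero rotation at each built-in end:
  1.167 M_A + 0.5833 M_B = 61.28
  0.5833 M_A + 1.167 M_B = 83.73
Solving the pair gives M_A = 22.18 kN·m and M_B = 60.68 kN·m (hogging).

M_A = 22.18 kN·m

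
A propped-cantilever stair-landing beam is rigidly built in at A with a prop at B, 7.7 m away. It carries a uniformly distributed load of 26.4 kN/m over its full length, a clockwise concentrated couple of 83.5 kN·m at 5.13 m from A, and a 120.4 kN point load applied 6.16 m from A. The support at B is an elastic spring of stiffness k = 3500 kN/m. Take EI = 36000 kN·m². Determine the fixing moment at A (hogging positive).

Release the roller at B. Primary structure: cantilever fixed at A.
Downward deflection at the released point B due to the loads:
  UDL 26.4: wL⁴/(8EI) = 11601/EI
  clockwise couple 83.5 at a = 5.13: M₀a(2L − a)/(2EI) = 2200/EI
  point load 120.4 at a = 6.16: Pa²(3L − a)/(6EI) = 12899/EI
  δ_0 = 26699/EI
Tip deflection under a unit load at B: L³/(3EI) = 152.2/EI.
With EI = 36000 kN·m²: δ_0 = 0.74164 m and δ_{BB} = 0.004227 m/kN.
Compatibility — the spring shortens by R_B/k under the reaction it provides: δ_0 − R_B·δ_{BB} = R_B/k. With 1/k = 0.000286 m/kN, R_B = δ_0 / (δ_{BB} + 1/k) = 0.74164 / (0.004227 + 0.000286) = 164.3 kN.
Moment equilibrium about A: M_A = Σ(load moments about A) − R_B·L = 1608 − 164.3×7.7 = 342.4 kN·m.

M_A = 342.4 kN·m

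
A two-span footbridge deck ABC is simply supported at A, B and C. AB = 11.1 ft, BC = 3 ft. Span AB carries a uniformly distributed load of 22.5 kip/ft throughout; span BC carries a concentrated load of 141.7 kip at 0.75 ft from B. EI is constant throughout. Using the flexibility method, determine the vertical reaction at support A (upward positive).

Insert a hinge at B; M_B is the redundant, and each span becomes simply supported.
End slopes at the hinge B, treating each span as simply supported:
  span AB: UDL 22.5: wL³/(24EI) = 1282/EI
  span BC: point load 141.7 at a = 0.75: Pab(L + b)/(6LEI) = 69.74/EI
  relative rotation θ_0 = (1282 + 69.74)/EI = 1352/EI
A unit hogging moment at B produces rotation L₁/(3EI) + L₂/(3EI) = 4.7/EI.
Compatibility: M_B·(L₁+L₂)/(3EI) = θ_0, giving M_B = 287.6 kip·ft (hogging).
Span AB, ΣM about A with M_B applied at B: R_B^{AB}·11.1 = 1386 + 287.6, so R_B^{AB} = 150.8 kip and R_A = 249.8 − 150.8 = 98.96 kip.

R_A = 98.96 kip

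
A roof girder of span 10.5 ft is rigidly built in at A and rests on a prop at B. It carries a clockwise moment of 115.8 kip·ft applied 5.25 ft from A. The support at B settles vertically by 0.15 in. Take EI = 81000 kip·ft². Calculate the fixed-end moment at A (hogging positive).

Choose R_B as the redundant. The primary structure is the cantilever fixed at A.
Primary-structure tip deflection at B by superposition:
  clockwise couple 115.8 at a = 5.25: M₀a(2L − a)/(2EI) = 4788/EI
Flexibility coefficient — unit upward force at B: δ_{BB} = L³/(3EI) = 385.9/EI.
With EI = 81000 kip·ft²: δ_0 = 0.059106 ft and δ_{BB} = 0.004764 ft/kip.
Compatibility — the beam at B must follow the support down by 0.0125 ft: δ_0 − R_B·δ_{BB} = 0.0125, so R_B = (0.059106 − 0.0125)/0.004764 = 9.783 kip.
Moment equilibrium about A: M_A = Σ(load moments about A) − R_B·L = 115.8 − 9.783×10.5 = 13.08 kip·ft.

M_A = 13.08 kip·ft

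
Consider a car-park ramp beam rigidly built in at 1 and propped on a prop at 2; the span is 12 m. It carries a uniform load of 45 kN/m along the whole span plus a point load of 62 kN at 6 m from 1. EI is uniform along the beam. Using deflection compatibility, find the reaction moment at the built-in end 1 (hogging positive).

M_1 = 949.5 kN·m

Release the roller at 2. Primary structure: cantilever fixed at 1.
Free-end deflection of the primary structure under the applied loading (downward +):
  UDL 45: wL⁴/(8EI) = 116640/EI
  point load 62 at a = 6: Pa²(3L − a)/(6EI) = 11160/EI
  δ_0 = 127800/EI
Flexibility coefficient — unit upward force at 2: δ_{22} = L³/(3EI) = 576/EI.
Compatibility at 2: δ_0 − R_2·δ_{22} = 0, so R_2 = 127800/576 = 221.9 kN.
Moment equilibrium about 1: M_1 = Σ(load moments about 1) − R_2·L = 3612 − 221.9×12 = 949.5 kN·m.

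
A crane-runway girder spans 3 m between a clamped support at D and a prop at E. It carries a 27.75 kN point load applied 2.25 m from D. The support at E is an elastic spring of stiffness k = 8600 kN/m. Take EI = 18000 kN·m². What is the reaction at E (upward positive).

R_E = 14.25 kN

Choose R_E as the redundant. The primary structure is the cantilever fixed at D.
Downward deflection at the released point E due to the loads:
  point load 27.75 at a = 2.25: Pa²(3L − a)/(6EI) = 158/EI
Tip deflection under a unit load at E: L³/(3EI) = 9/EI.
With EI = 18000 kN·m²: δ_0 = 0.00878 m and δ_{EE} = 0.0005 m/kN.
Compatibility — the spring shortens by R_E/k under the reaction it provides: δ_0 − R_E·δ_{EE} = R_E/k. With 1/k = 0.000116 m/kN, R_E = δ_0 / (δ_{EE} + 1/k) = 0.00878 / (0.0005 + 0.000116) = 14.25 kN.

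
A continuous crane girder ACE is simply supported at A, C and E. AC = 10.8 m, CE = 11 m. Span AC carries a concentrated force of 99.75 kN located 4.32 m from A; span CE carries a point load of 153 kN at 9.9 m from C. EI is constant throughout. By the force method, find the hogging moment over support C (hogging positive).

Insert a hinge at C; M_C is the redundant, and each span becomes simply supported.
Rotations at C on the released spans (each span's end-slope, ×1/EI):
  span AC: point load 99.75 at a = 4.32: Pab(L + a)/(6LEI) = 651.6/EI
  span CE: point load 153 at a = 9.9: Pab(L + b)/(6LEI) = 305.5/EI
  relative rotation θ_0 = (651.6 + 305.5)/EI = 957/EI
A unit hogging moment at C produces rotation L₁/(3EI) + L₂/(3EI) = 7.267/EI.
Slope continuity at C: θ_0 = M_C·7.267/EI, so M_C = 957/7.267 = 131.7 kN·m (hogging).

M_C = 131.7 kN·m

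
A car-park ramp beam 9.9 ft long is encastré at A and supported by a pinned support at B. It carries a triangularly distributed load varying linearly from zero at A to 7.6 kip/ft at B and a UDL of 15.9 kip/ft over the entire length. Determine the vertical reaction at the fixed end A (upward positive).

R_A = 115.3 kip

Take the reaction at B as the redundant and release it; the primary structure is a cantilever fixed at A.
Free-end deflection of the primary structure under the applied loading (downward +):
  triangular load, peak 7.6 at the free end: 11w₀L⁴/(120EI) = 6692/EI
  UDL 15.9: wL⁴/(8EI) = 19092/EI
  δ_0 = 25784/EI
Flexibility coefficient — unit upward force at B: δ_{BB} = L³/(3EI) = 323.4/EI.
The prop prevents deflection at B: R_B = δ_0/δ_{BB} = 25784/323.4 = 79.72 kip.
Vertical equilibrium: R_A = ΣP − R_B = 195 − 79.72 = 115.3 kip.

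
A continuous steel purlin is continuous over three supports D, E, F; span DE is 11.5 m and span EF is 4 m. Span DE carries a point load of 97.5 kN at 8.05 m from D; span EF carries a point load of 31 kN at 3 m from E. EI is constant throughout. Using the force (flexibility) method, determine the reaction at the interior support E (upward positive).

Release continuity at E by inserting a hinge; the redundant is the internal moment M_E. The primary structure is two simply-supported spans DE and EF.
Rotations at E on the released spans (each span's end-slope, ×1/EI):
  span DE: point load 97.5 at a = 8.05: Pab(L + a)/(6LEI) = 767.2/EI
  span EF: point load 31 at a = 3: Pab(L + b)/(6LEI) = 19.38/EI
  relative rotation θ_0 = (767.2 + 19.38)/EI = 786.6/EI
A unit hogging moment at E produces rotation L₁/(3EI) + L₂/(3EI) = 5.167/EI.
Compatibility: M_E·(L₁+L₂)/(3EI) = θ_0, giving M_E = 152.2 kN·m (hogging).
Span DE, ΣM about D with M_E applied at E: R_E^{DE}·11.5 = 784.9 + 152.2, so R_E^{DE} = 81.49 kN and R_D = 97.5 − 81.49 = 16.01 kN.
Span EF, ΣM about F: R_E^{EF}·4 = 31 + 152.2, so R_E^{EF} = 45.81 kN and R_F = 31 − 45.81 = -14.81 kN.
R_E = 81.49 + 45.81 = 127.3 kN.

R_E = 127.3 kN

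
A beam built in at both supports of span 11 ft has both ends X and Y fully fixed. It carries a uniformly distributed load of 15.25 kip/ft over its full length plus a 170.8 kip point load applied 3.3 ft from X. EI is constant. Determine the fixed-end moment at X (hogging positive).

M_X = 430 kip·ft

Take the two fixed-end moments M_X, M_Y as redundants; the released structure is the simple span XY.
Simple-span end rotations at X and Y under the given loads:
  at X: UDL 15.25: wL³/(24EI) = 845.7/EI
  at Y: UDL 15.25: wL³/(24EI) = 845.7/EI
  at X: point load 170.8 at a = 3.3: Pab(L + b)/(6LEI) = 1230/EI
  at Y: point load 170.8 at a = 3.3: Pab(L + a)/(6LEI) = 940.3/EI
  θ_X0 = 2075/EI,  θ_Y0 = 1786/EI
Flexibility coefficients: a unit moment at one end gives L/(3EI) there and L/(6EI) at the far end, so f₁₁ = f₂₂ = 3.667/EI and f₁₂ = f₂₁ = 1.833/EI.
Compatibility — zero rotation at each built-in end:
  3.667 M_X + 1.833 M_Y = 2075
  1.833 M_X + 3.667 M_Y = 1786
Solving the pair gives M_X = 430 kip·ft and M_Y = 272.1 kip·ft (hogging).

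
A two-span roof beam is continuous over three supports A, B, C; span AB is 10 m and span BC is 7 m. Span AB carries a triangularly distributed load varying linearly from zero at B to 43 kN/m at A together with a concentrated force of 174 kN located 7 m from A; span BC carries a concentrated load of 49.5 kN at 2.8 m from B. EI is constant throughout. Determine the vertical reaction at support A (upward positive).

Release continuity at B by inserting a hinge; the redundant is the internal moment M_B. The primary structure is two simply-supported spans AB and BC.
Discontinuity in slope at B on the released structure — sum the simple-span end rotations:
  span AB: triangular load, peak 43: 7w₀L³/(360EI) = 836.1/EI
  span AB: point load 174 at a = 7: Pab(L + a)/(6LEI) = 1035/EI
  span BC: point load 49.5 at a = 2.8: Pab(L + b)/(6LEI) = 155.2/EI
  relative rotation θ_0 = (1871 + 155.2)/EI = 2027/EI
A unit hogging moment at B produces rotation L₁/(3EI) + L₂/(3EI) = 5.667/EI.
Compatibility: M_B·(L₁+L₂)/(3EI) = θ_0, giving M_B = 357.6 kN·m (hogging).
Span AB, ΣM about A with M_B applied at B: R_B^{AB}·10 = 1935 + 357.6, so R_B^{AB} = 229.2 kN and R_A = 389 − 229.2 = 159.8 kN.

R_A = 159.8 kN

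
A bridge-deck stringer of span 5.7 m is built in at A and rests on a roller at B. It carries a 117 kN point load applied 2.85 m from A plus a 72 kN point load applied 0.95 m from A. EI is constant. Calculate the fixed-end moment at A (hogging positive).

M_A = 177.3 kN·m

Take the reaction at B as the redundant and release it; the primary structure is a cantilever fixed at A.
Primary-structure tip deflection at B by superposition:
  point load 117 at a = 2.85: Pa²(3L − a)/(6EI) = 2257/EI
  point load 72 at a = 0.95: Pa²(3L − a)/(6EI) = 174.9/EI
  δ_0 = 2432/EI
Tip deflection under a unit load at B: L³/(3EI) = 61.73/EI.
Compatibility at B: δ_0 − R_B·δ_{BB} = 0, so R_B = 2432/61.73 = 39.4 kN.
Moment equilibrium about A: M_A = Σ(load moments about A) − R_B·L = 401.9 − 39.4×5.7 = 177.3 kN·m.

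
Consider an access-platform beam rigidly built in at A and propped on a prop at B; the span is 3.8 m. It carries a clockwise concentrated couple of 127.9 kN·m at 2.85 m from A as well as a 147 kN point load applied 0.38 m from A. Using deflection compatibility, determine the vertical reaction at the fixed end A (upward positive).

R_A = 97.54 kN

Remove the prop at B; the released (primary) structure is a cantilever built in at A.
Downward deflection at the released point B due to the loads:
  clockwise couple 127.9 at a = 2.85: M₀a(2L − a)/(2EI) = 865.7/EI
  point load 147 at a = 0.38: Pa²(3L − a)/(6EI) = 38.99/EI
  δ_0 = 904.7/EI
Tip deflection under a unit load at B: L³/(3EI) = 18.29/EI.
Compatibility at B: δ_0 − R_B·δ_{BB} = 0, so R_B = 904.7/18.29 = 49.46 kN.
Vertical equilibrium: R_A = ΣP − R_B = 147 − 49.46 = 97.54 kN.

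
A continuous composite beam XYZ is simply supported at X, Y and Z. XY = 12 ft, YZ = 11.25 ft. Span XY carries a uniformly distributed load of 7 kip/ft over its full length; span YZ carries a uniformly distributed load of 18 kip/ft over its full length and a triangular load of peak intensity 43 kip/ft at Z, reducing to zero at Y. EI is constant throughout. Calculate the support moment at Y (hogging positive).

M_Y = 356.4 kip·ft

Release continuity at Y by inserting a hinge; the redundant is the internal moment M_Y. The primary structure is two simply-supported spans XY and YZ.
End slopes at the hinge Y, treating each span as simply supported:
  span XY: UDL 7: wL³/(24EI) = 504/EI
  span YZ: UDL 18: wL³/(24EI) = 1068/EI
  span YZ: triangular load, peak 43: 7w₀L³/(360EI) = 1190/EI
  relative rotation θ_0 = (504 + 2258)/EI = 2762/EI
A unit hogging moment at Y produces rotation L₁/(3EI) + L₂/(3EI) = 7.75/EI.
Slope continuity at Y: θ_0 = M_Y·7.75/EI, so M_Y = 2762/7.75 = 356.4 kip·ft (hogging).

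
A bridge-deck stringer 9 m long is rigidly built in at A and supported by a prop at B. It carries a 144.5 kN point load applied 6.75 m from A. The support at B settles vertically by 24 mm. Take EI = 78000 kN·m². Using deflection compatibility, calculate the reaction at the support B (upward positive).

R_B = 83.74 kN

Take the reaction at B as the redundant and release it; the primary structure is a cantilever fixed at A.
Free-end deflection of the primary structure under the applied loading (downward +):
  point load 144.5 at a = 6.75: Pa²(3L − a)/(6EI) = 22220/EI
Flexibility coefficient — unit upward force at B: δ_{BB} = L³/(3EI) = 243/EI.
With EI = 78000 kN·m²: δ_0 = 0.28488 m and δ_{BB} = 0.003115 m/kN.
Compatibility — the beam at B must follow the support down by 0.024 m: δ_0 − R_B·δ_{BB} = 0.024, so R_B = (0.28488 − 0.024)/0.003115 = 83.74 kN.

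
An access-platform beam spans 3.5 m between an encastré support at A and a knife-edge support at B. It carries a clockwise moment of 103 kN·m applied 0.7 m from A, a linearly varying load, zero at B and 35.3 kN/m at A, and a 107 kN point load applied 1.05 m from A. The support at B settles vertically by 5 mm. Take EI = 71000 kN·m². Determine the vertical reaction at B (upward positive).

R_B = 16.41 kN

Choose R_B as the redundant. The primary structure is the cantilever fixed at A.
Free-end deflection of the primary structure under the applied loading (downward +):
  clockwise couple 103 at a = 0.7: M₀a(2L − a)/(2EI) = 227.1/EI
  triangular load, peak 35.3 at the fixed end: w₀L⁴/(30EI) = 176.6/EI
  point load 107 at a = 1.05: Pa²(3L − a)/(6EI) = 185.8/EI
  δ_0 = 589.5/EI
Tip deflection under a unit load at B: L³/(3EI) = 14.29/EI.
With EI = 71000 kN·m²: δ_0 = 0.008303 m and δ_{BB} = 0.000201 m/kN.
Compatibility — the beam at B must follow the support down by 0.005 m: δ_0 − R_B·δ_{BB} = 0.005, so R_B = (0.008303 − 0.005)/0.000201 = 16.41 kN.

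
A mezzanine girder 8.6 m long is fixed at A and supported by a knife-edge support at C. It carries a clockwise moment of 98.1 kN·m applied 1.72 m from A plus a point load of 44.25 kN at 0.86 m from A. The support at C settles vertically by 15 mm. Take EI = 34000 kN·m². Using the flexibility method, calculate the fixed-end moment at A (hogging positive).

M_A = 98.35 kN·m

Choose R_C as the redundant. The primary structure is the cantilever fixed at A.
Primary-structure tip deflection at C by superposition:
  clockwise couple 98.1 at a = 1.72: M₀a(2L − a)/(2EI) = 1306/EI
  point load 44.25 at a = 0.86: Pa²(3L − a)/(6EI) = 136/EI
  δ_0 = 1442/EI
Tip deflection under a unit load at C: L³/(3EI) = 212/EI.
With EI = 34000 kN·m²: δ_0 = 0.042412 m and δ_{CC} = 0.006236 m/kN.
Compatibility — the beam at C must follow the support down by 0.015 m: δ_0 − R_C·δ_{CC} = 0.015, so R_C = (0.042412 − 0.015)/0.006236 = 4.396 kN.
Moment equilibrium about A: M_A = Σ(load moments about A) − R_C·L = 136.2 − 4.396×8.6 = 98.35 kN·m.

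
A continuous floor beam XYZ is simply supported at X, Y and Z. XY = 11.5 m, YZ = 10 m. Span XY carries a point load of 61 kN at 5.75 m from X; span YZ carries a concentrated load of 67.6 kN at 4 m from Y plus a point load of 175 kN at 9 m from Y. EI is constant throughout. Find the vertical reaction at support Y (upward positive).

Insert a hinge at Y; M_Y is the redundant, and each span becomes simply supported.
Discontinuity in slope at Y on the released structure — sum the simple-span end rotations:
  span XY: point load 61 at a = 5.75: Pab(L + a)/(6LEI) = 504.2/EI
  span YZ: point load 67.6 at a = 4: Pab(L + b)/(6LEI) = 432.6/EI
  span YZ: point load 175 at a = 9: Pab(L + b)/(6LEI) = 288.8/EI
  relative rotation θ_0 = (504.2 + 721.4)/EI = 1226/EI
A unit hogging moment at Y produces rotation L₁/(3EI) + L₂/(3EI) = 7.167/EI.
Slope continuity at Y: θ_0 = M_Y·7.167/EI, so M_Y = 1226/7.167 = 171 kN·m (hogging).
Span XY, ΣM about X with M_Y applied at Y: R_Y^{XY}·11.5 = 350.8 + 171, so R_Y^{XY} = 45.37 kN and R_X = 61 − 45.37 = 15.63 kN.
Span YZ, ΣM about Z: R_Y^{YZ}·10 = 580.6 + 171, so R_Y^{YZ} = 75.16 kN and R_Z = 242.6 − 75.16 = 167.4 kN.
R_Y = 45.37 + 75.16 = 120.5 kN.

R_Y = 120.5 kN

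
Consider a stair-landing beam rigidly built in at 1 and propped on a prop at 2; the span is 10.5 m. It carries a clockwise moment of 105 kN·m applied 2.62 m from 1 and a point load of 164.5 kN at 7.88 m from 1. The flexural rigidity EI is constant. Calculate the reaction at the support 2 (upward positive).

Take the reaction at 2 as the redundant and release it; the primary structure is a cantilever fixed at 1.
Primary-structure tip deflection at 2 by superposition:
  clockwise couple 105 at a = 2.62: M₀a(2L − a)/(2EI) = 2528/EI
  point load 164.5 at a = 7.88: Pa²(3L − a)/(6EI) = 40211/EI
  δ_0 = 42739/EI
Tip deflection under a unit load at 2: L³/(3EI) = 385.9/EI.
The prop prevents deflection at 2: R_2 = δ_0/δ_{22} = 42739/385.9 = 110.8 kN.

R_2 = 110.8 kN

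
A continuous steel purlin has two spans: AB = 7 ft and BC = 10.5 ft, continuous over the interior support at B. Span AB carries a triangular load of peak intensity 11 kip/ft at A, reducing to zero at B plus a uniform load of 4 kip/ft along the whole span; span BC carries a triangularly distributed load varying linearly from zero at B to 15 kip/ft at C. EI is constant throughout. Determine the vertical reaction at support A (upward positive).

R_A = 28.2 kip

Release continuity at B by inserting a hinge; the redundant is the internal moment M_B. The primary structure is two simply-supported spans AB and BC.
Discontinuity in slope at B on the released structure — sum the simple-span end rotations:
  span AB: triangular load, peak 11: 7w₀L³/(360EI) = 73.36/EI
  span AB: UDL 4: wL³/(24EI) = 57.17/EI
  span BC: triangular load, peak 15: 7w₀L³/(360EI) = 337.6/EI
  relative rotation θ_0 = (130.5 + 337.6)/EI = 468.2/EI
A unit hogging moment at B produces rotation L₁/(3EI) + L₂/(3EI) = 5.833/EI.
Compatibility: M_B·(L₁+L₂)/(3EI) = θ_0, giving M_B = 80.26 kip·ft (hogging).
Span AB, ΣM about A with M_B applied at B: R_B^{AB}·7 = 187.8 + 80.26, so R_B^{AB} = 38.3 kip and R_A = 66.5 − 38.3 = 28.2 kip.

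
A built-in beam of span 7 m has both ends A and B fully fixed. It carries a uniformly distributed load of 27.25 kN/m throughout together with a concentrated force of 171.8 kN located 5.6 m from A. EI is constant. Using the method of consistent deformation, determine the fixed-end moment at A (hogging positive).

M_A = 149.8 kN·m

Take the two fixed-end moments M_A, M_B as redundants; the released structure is the simple span AB.
On the primary (simply-supported) span, the end slopes from the loading are:
  at A: UDL 27.25: wL³/(24EI) = 389.4/EI
  at B: UDL 27.25: wL³/(24EI) = 389.4/EI
  at A: point load 171.8 at a = 5.6: Pab(L + b)/(6LEI) = 269.4/EI
  at B: point load 171.8 at a = 5.6: Pab(L + a)/(6LEI) = 404.1/EI
  θ_A0 = 658.8/EI,  θ_B0 = 793.5/EI
Flexibility coefficients: a unit moment at one end gives L/(3EI) there and L/(6EI) at the far end, so f₁₁ = f₂₂ = 2.333/EI and f₁₂ = f₂₁ = 1.167/EI.
Compatibility — zero rotation at each built-in end:
  2.333 M_A + 1.167 M_B = 658.8
  1.167 M_A + 2.333 M_B = 793.5
Solving the pair gives M_A = 149.8 kN·m and M_B = 265.2 kN·m (hogging).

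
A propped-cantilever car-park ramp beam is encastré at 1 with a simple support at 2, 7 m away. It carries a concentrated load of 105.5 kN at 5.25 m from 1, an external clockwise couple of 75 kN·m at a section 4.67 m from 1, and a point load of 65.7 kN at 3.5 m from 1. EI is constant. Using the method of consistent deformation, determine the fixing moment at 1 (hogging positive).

Choose R_2 as the redundant. The primary structure is the cantilever fixed at 1.
Free-end deflection of the primary structure under the applied loading (downward +):
  point load 105.5 at a = 5.25: Pa²(3L − a)/(6EI) = 7633/EI
  clockwise couple 75 at a = 4.67: M₀a(2L − a)/(2EI) = 1634/EI
  point load 65.7 at a = 3.5: Pa²(3L − a)/(6EI) = 2347/EI
  δ_0 = 11614/EI
Tip deflection under a unit load at 2: L³/(3EI) = 114.3/EI.
The prop prevents deflection at 2: R_2 = δ_0/δ_{22} = 11614/114.3 = 101.6 kN.
Moment equilibrium about 1: M_1 = Σ(load moments about 1) − R_2·L = 858.8 − 101.6×7 = 147.7 kN·m.

M_1 = 147.7 kN·m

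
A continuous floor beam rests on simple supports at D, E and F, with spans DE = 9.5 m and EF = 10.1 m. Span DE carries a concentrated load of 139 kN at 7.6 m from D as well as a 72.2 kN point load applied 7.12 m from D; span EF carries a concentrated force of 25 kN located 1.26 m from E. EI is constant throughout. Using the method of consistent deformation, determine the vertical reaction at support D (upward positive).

Insert a hinge at E; M_E is the redundant, and each span becomes simply supported.
Rotations at E on the released spans (each span's end-slope, ×1/EI):
  span DE: point load 139 at a = 7.6: Pab(L + a)/(6LEI) = 602.1/EI
  span DE: point load 72.2 at a = 7.12: Pab(L + a)/(6LEI) = 356.7/EI
  span EF: point load 25 at a = 1.26: Pab(L + b)/(6LEI) = 87.03/EI
  relative rotation θ_0 = (958.9 + 87.03)/EI = 1046/EI
A unit hogging moment at E produces rotation L₁/(3EI) + L₂/(3EI) = 6.533/EI.
Slope continuity at E: θ_0 = M_E·6.533/EI, so M_E = 1046/6.533 = 160.1 kN·m (hogging).
Span DE, ΣM about D with M_E applied at E: R_E^{DE}·9.5 = 1570 + 160.1, so R_E^{DE} = 182.2 kN and R_D = 211.2 − 182.2 = 29.04 kN.

R_D = 29.04 kN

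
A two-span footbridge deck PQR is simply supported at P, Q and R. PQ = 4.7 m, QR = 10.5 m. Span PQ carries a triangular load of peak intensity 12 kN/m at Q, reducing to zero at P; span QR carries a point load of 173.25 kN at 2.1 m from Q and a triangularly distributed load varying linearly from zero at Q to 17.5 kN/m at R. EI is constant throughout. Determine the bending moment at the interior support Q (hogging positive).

M_Q = 264.2 kN·m

Insert a hinge at Q; M_Q is the redundant, and each span becomes simply supported.
End slopes at the hinge Q, treating each span as simply supported:
  span PQ: triangular load, peak 12: w₀L³/(45EI) = 27.69/EI
  span QR: point load 173.25 at a = 2.1: Pab(L + b)/(6LEI) = 916.8/EI
  span QR: triangular load, peak 17.5: 7w₀L³/(360EI) = 393.9/EI
  relative rotation θ_0 = (27.69 + 1311)/EI = 1338/EI
A unit hogging moment at Q produces rotation L₁/(3EI) + L₂/(3EI) = 5.067/EI.
Compatibility: M_Q·(L₁+L₂)/(3EI) = θ_0, giving M_Q = 264.2 kN·m (hogging).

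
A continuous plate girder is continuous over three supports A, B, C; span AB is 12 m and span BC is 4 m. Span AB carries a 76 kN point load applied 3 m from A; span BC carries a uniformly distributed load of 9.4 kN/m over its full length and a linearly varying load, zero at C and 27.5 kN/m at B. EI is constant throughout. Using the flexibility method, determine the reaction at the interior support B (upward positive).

R_B = 105.2 kN

Take M_B as the redundant. Released structure: two simple spans AB and BC with a hinge at B.
End slopes at the hinge B, treating each span as simply supported:
  span AB: point load 76 at a = 3: Pab(L + a)/(6LEI) = 427.5/EI
  span BC: UDL 9.4: wL³/(24EI) = 25.07/EI
  span BC: triangular load, peak 27.5: w₀L³/(45EI) = 39.11/EI
  relative rotation θ_0 = (427.5 + 64.18)/EI = 491.7/EI
A unit hogging moment at B produces rotation L₁/(3EI) + L₂/(3EI) = 5.333/EI.
Compatibility: M_B·(L₁+L₂)/(3EI) = θ_0, giving M_B = 92.19 kN·m (hogging).
Span AB, ΣM about A with M_B applied at B: R_B^{AB}·12 = 228 + 92.19, so R_B^{AB} = 26.68 kN and R_A = 76 − 26.68 = 49.32 kN.
Span BC, ΣM about C: R_B^{BC}·4 = 221.9 + 92.19, so R_B^{BC} = 78.51 kN and R_C = 92.6 − 78.51 = 14.09 kN.
R_B = 26.68 + 78.51 = 105.2 kN.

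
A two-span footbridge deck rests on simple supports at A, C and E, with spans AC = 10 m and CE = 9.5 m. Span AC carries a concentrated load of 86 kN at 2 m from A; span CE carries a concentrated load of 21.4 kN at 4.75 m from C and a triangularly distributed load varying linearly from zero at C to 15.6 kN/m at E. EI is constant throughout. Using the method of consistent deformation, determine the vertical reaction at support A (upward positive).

R_A = 58.71 kN

Insert a hinge at C; M_C is the redundant, and each span becomes simply supported.
Discontinuity in slope at C on the released structure — sum the simple-span end rotations:
  span AC: point load 86 at a = 2: Pab(L + a)/(6LEI) = 275.2/EI
  span CE: point load 21.4 at a = 4.75: Pab(L + b)/(6LEI) = 120.7/EI
  span CE: triangular load, peak 15.6: 7w₀L³/(360EI) = 260.1/EI
  relative rotation θ_0 = (275.2 + 380.8)/EI = 656/EI
A unit hogging moment at C produces rotation L₁/(3EI) + L₂/(3EI) = 6.5/EI.
Slope continuity at C: θ_0 = M_C·6.5/EI, so M_C = 656/6.5 = 100.9 kN·m (hogging).
Span AC, ΣM about A with M_C applied at C: R_C^{AC}·10 = 172 + 100.9, so R_C^{AC} = 27.29 kN and R_A = 86 − 27.29 = 58.71 kN.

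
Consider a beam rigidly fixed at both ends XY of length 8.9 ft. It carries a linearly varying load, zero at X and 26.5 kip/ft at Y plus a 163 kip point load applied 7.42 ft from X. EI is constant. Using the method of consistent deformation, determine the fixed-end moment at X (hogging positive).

Take the two fixed-end moments M_X, M_Y as redundants; the released structure is the simple span XY.
Simple-span end rotations at X and Y under the given loads:
  at X: triangular load, peak 26.5: 7w₀L³/(360EI) = 363.3/EI
  at Y: triangular load, peak 26.5: w₀L³/(45EI) = 415.1/EI
  at X: point load 163 at a = 7.42: Pab(L + b)/(6LEI) = 347.9/EI
  at Y: point load 163 at a = 7.42: Pab(L + a)/(6LEI) = 547.1/EI
  θ_X0 = 711.2/EI,  θ_Y0 = 962.2/EI
Flexibility coefficients: a unit moment at one end gives L/(3EI) there and L/(6EI) at the far end, so f₁₁ = f₂₂ = 2.967/EI and f₁₂ = f₂₁ = 1.483/EI.
Compatibility — zero rotation at each built-in end:
  2.967 M_X + 1.483 M_Y = 711.2
  1.483 M_X + 2.967 M_Y = 962.2
Solving the pair gives M_X = 103.4 kip·ft and M_Y = 272.6 kip·ft (hogging).

M_X = 103.4 kip·ft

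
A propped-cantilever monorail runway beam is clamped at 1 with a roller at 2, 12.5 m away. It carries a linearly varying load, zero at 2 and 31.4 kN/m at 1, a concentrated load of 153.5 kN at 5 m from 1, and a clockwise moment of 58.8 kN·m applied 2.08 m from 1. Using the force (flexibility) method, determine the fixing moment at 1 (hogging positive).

Release the roller at 2. Primary structure: cantilever fixed at 1.
Deflection at 2 on the released cantilever, summing each load's contribution:
  triangular load, peak 31.4 at the fixed end: w₀L⁴/(30EI) = 25553/EI
  point load 153.5 at a = 5: Pa²(3L − a)/(6EI) = 20786/EI
  clockwise couple 58.8 at a = 2.08: M₀a(2L − a)/(2EI) = 1402/EI
  δ_0 = 47741/EI
Flexibility coefficient — unit upward force at 2: δ_{22} = L³/(3EI) = 651/EI.
The prop prevents deflection at 2: R_2 = δ_0/δ_{22} = 47741/651 = 73.33 kN.
Moment equilibrium about 1: M_1 = Σ(load moments about 1) − R_2·L = 1644 − 73.33×12.5 = 727.4 kN·m.

M_1 = 727.4 kN·m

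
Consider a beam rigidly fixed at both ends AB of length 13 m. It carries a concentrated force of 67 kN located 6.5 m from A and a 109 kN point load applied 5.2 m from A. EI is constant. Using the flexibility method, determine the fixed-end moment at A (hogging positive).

Take the two fixed-end moments M_A, M_B as redundants; the released structure is the simple span AB.
Simple-span end rotations at A and B under the given loads:
  at A: point load 67 at a = 6.5: Pab(L + b)/(6LEI) = 707.7/EI
  at B: point load 67 at a = 6.5: Pab(L + a)/(6LEI) = 707.7/EI
  at A: point load 109 at a = 5.2: Pab(L + b)/(6LEI) = 1179/EI
  at B: point load 109 at a = 5.2: Pab(L + a)/(6LEI) = 1032/EI
  θ_A0 = 1887/EI,  θ_B0 = 1739/EI
Flexibility coefficients: a unit moment at one end gives L/(3EI) there and L/(6EI) at the far end, so f₁₁ = f₂₂ = 4.333/EI and f₁₂ = f₂₁ = 2.167/EI.
Compatibility — zero rotation at each built-in end:
  4.333 M_A + 2.167 M_B = 1887
  2.167 M_A + 4.333 M_B = 1739
Solving the pair gives M_A = 312.9 kN·m and M_B = 244.9 kN·m (hogging).

M_A = 312.9 kN·m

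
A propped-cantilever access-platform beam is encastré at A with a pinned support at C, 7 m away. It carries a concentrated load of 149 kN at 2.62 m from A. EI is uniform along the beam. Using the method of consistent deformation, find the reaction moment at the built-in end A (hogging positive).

Take the reaction at C as the redundant and release it; the primary structure is a cantilever fixed at A.
Deflection at C on the released cantilever, summing each load's contribution:
  point load 149 at a = 2.62: Pa²(3L − a)/(6EI) = 3133/EI
Tip deflection under a unit load at C: L³/(3EI) = 114.3/EI.
The prop prevents deflection at C: R_C = δ_0/δ_{CC} = 3133/114.3 = 27.4 kN.
Moment equilibrium about A: M_A = Σ(load moments about A) − R_C·L = 390.4 − 27.4×7 = 198.6 kN·m.

M_A = 198.6 kN·m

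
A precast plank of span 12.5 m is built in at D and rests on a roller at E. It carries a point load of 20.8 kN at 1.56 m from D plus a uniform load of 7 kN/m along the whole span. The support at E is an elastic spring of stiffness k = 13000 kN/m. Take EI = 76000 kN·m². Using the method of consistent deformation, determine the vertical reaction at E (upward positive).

R_E = 32.98 kN

Choose R_E as the redundant. The primary structure is the cantilever fixed at D.
Deflection at E on the released cantilever, summing each load's contribution:
  point load 20.8 at a = 1.56: Pa²(3L − a)/(6EI) = 303.2/EI
  UDL 7: wL⁴/(8EI) = 21362/EI
  δ_0 = 21666/EI
Tip deflection under a unit load at E: L³/(3EI) = 651/EI.
With EI = 76000 kN·m²: δ_0 = 0.28507 m and δ_{EE} = 0.008566 m/kN.
Compatibility — the spring shortens by R_E/k under the reaction it provides: δ_0 − R_E·δ_{EE} = R_E/k. With 1/k = 0.000077 m/kN, R_E = δ_0 / (δ_{EE} + 1/k) = 0.28507 / (0.008566 + 0.000077) = 32.98 kN.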